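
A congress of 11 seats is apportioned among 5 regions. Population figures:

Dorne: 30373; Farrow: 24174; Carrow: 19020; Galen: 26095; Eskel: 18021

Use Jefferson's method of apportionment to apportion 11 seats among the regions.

Standard divisor 117683/11 ≈ 10698.455; standard quotas: Dorne 2.839, Farrow 2.260, Carrow 1.778, Galen 2.439, Eskel 1.684.
Rounding down gives 2, 2, 1, 2, 1 = 8 seats, so the divisor must be adjusted.
With modified divisor 8900: modified quotas Dorne 3.413, Farrow 2.716, Carrow 2.137, Galen 2.932, Eskel 2.025.
Rounding down: Dorne 3, Farrow 2, Carrow 2, Galen 2, Eskel 2 (total 11).

Dorne 3, Farrow 2, Carrow 2, Galen 2, Eskel 2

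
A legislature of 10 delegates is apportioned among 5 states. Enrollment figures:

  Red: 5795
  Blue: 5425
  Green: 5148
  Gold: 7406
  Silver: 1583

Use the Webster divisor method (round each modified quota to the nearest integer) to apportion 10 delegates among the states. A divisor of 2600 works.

With modified divisor 2600: modified quotas Red 2.229, Blue 2.087, Green 1.980, Gold 2.848, Silver 0.609.
Rounding to the nearest integer: Red 2, Blue 2, Green 2, Gold 3, Silver 1 (total 10).

Red: 2, Blue: 2, Green: 2, Gold: 3, Silver: 1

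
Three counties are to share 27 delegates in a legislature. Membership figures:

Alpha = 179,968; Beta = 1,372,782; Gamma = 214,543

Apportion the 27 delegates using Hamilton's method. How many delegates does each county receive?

Total 1767293; standard divisor 1767293/27 ≈ 65455.296.
Standard quotas: Alpha 2.7495, Beta 20.9728, Gamma 3.2777.
Lower quotas: Alpha 2, Beta 20, Gamma 3 (sum 25, leaving 2 seats).
Remainders in descending order: Beta 0.9728, Alpha 0.7495, Gamma 0.2777.
The surplus seats go to Beta, Alpha.

Alpha 3, Beta 21, Gamma 3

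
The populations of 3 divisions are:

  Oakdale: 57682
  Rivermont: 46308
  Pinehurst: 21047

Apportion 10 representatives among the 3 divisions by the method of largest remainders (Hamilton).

Standard divisor: 125037 ÷ 10 ≈ 12503.7.
Standard quotas: Oakdale 4.6132, Rivermont 3.7035, Pinehurst 1.6833.
Lower quotas: Oakdale 4, Rivermont 3, Pinehurst 1 (sum 8, leaving 2 seats).
Remainders in descending order: Rivermont 0.7035, Pinehurst 0.6833, Oakdale 0.6132.
The surplus seats go to Rivermont, Pinehurst.

Oakdale 4, Rivermont 4, Pinehurst 2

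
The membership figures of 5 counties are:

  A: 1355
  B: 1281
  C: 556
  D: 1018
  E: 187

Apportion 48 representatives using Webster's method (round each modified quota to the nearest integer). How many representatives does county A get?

15

Standard divisor 4397/48 ≈ 91.604; standard quotas: A 14.792, B 13.984, C 6.070, D 11.113, E 2.041.
Rounding to the nearest integer gives A 15, B 14, C 6, D 11, E 2 — total 48, matching the house size, so no adjustment is needed.
A receives 15.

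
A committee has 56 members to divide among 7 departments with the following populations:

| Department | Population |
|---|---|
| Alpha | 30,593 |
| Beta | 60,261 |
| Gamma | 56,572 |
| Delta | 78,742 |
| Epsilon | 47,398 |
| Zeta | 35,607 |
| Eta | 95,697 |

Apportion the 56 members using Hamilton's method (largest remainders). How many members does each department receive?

Alpha 4, Beta 8, Gamma 8, Delta 11, Epsilon 7, Zeta 5, Eta 13

The standard divisor is 404870/56 ≈ 7229.821.
Standard quotas: Alpha 4.2315, Beta 8.3351, Gamma 7.8248, Delta 10.8913, Epsilon 6.5559, Zeta 4.9250, Eta 13.2364.
Lower quotas: Alpha 4, Beta 8, Gamma 7, Delta 10, Epsilon 6, Zeta 4, Eta 13 (sum 52, leaving 4 seats).
Remainders in descending order: Zeta 0.9250, Delta 0.8913, Gamma 0.8248, Epsilon 0.5559, Beta 0.3351, Eta 0.2364, Alpha 0.2315.
The surplus seats go to Zeta, Delta, Gamma, Epsilon.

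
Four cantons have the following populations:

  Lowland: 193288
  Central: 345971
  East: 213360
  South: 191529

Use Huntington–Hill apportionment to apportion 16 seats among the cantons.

Lowland 3, Central 6, East 4, South 3

With divisor 58695: modified quotas Lowland 3.293, Central 5.894, East 3.635, South 3.263.
Geometric-mean thresholds: Lowland √(3·4)=3.464, Central √(5·6)=5.477, East √(3·4)=3.464, South √(3·4)=3.464.
Each quota rounded against its threshold gives Lowland 3, Central 6, East 4, South 3 (total 16).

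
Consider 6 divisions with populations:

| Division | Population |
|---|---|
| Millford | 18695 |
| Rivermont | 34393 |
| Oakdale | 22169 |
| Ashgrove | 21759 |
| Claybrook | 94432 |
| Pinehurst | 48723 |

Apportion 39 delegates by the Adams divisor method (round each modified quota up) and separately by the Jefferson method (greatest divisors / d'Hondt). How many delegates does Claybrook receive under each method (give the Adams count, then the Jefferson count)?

Adams: Millford 3, Rivermont 6, Oakdale 4, Ashgrove 4, Claybrook 14, Pinehurst 8.
Jefferson: Millford 3, Rivermont 6, Oakdale 3, Ashgrove 3, Claybrook 16, Pinehurst 8.
Claybrook gets 14 under Adams and 16 under Jefferson.

14 and 16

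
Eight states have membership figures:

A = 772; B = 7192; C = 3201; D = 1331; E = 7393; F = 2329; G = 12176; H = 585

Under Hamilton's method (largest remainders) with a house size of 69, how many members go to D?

3

Total 34979; standard divisor 34979/69 ≈ 506.942.
Standard quotas: A 1.5229, B 14.1870, C 6.3143, D 2.6255, E 14.5835, F 4.5942, G 24.0185, H 1.1540.
Lower quotas: A 1, B 14, C 6, D 2, E 14, F 4, G 24, H 1 (sum 66, leaving 3 seats).
Remainders in descending order: D 0.6255, F 0.5942, E 0.5835, A 0.5229, C 0.3143, B 0.1870, H 0.1540, G 0.0185.
The surplus seats go to D, F, E.
D receives 3.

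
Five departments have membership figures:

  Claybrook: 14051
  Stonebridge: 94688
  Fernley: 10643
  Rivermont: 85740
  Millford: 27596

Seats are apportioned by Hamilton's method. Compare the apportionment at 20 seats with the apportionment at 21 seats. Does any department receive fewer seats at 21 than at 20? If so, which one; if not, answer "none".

Millford

At 20 seats: Claybrook 1, Stonebridge 8, Fernley 1, Rivermont 7, Millford 3.
At 21 seats: Claybrook 1, Stonebridge 9, Fernley 1, Rivermont 8, Millford 2.
Millford drops from 3 to 2.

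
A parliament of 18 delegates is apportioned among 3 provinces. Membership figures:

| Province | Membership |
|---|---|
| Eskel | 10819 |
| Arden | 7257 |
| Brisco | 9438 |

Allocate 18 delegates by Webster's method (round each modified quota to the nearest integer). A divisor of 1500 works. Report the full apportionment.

With modified divisor 1500: modified quotas Eskel 7.213, Arden 4.838, Brisco 6.292.
Rounding to the nearest integer: Eskel 7, Arden 5, Brisco 6 (total 18).

Eskel: 7, Arden: 5, Brisco: 6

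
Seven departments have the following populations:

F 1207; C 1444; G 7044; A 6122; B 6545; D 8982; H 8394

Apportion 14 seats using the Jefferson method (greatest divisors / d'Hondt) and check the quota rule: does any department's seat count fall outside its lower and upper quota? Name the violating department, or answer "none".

Standard quotas: F 0.425, C 0.509, G 2.482, A 2.157, B 2.306, D 3.164, H 2.957.
Jefferson allocation: F 0, C 0, G 3, A 2, B 2, D 4, H 3.
Every allocation lies between the lower and upper quota.

none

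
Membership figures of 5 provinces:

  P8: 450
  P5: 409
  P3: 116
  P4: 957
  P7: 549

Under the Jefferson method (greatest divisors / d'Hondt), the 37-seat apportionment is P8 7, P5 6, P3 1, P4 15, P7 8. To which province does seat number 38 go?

Priority for the next seat is population ÷ (current seats + 1).
Priorities: P8 56.250, P5 58.429, P3 58.000, P4 59.812, P7 61.000.
Highest priority: P7.

P7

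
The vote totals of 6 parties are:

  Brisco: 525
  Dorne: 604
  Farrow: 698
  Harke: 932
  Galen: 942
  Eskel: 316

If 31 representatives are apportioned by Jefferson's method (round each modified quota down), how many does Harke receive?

7

Standard divisor 4017/31 ≈ 129.581; standard quotas: Brisco 4.052, Dorne 4.661, Farrow 5.387, Harke 7.192, Galen 7.270, Eskel 2.439.
Rounding down gives 4, 4, 5, 7, 7, 2 = 29 seats, so the divisor must be adjusted.
With modified divisor 117: modified quotas Brisco 4.487, Dorne 5.162, Farrow 5.966, Harke 7.966, Galen 8.051, Eskel 2.701.
Rounding down: Brisco 4, Dorne 5, Farrow 5, Harke 7, Galen 8, Eskel 2 (total 31).
Harke receives 7.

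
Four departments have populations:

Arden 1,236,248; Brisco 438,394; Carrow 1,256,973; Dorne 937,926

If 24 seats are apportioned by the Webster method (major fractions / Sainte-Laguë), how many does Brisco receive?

3

Standard divisor 3869541/24 ≈ 161230.875; standard quotas: Arden 7.668, Brisco 2.719, Carrow 7.796, Dorne 5.817.
Rounding to the nearest integer gives 8, 3, 8, 6 = 25 seats, so the divisor must be adjusted.
With modified divisor 166200: modified quotas Arden 7.438, Brisco 2.638, Carrow 7.563, Dorne 5.643.
Rounding to the nearest integer: Arden 7, Brisco 3, Carrow 8, Dorne 6 (total 24).
Brisco receives 3.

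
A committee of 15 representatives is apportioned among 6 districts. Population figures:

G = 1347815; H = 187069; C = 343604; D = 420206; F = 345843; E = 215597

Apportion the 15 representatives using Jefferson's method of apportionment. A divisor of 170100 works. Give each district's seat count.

G: 7, H: 1, C: 2, D: 2, F: 2, E: 1

With modified divisor 170100: modified quotas G 7.924, H 1.100, C 2.020, D 2.470, F 2.033, E 1.267.
Rounding down: G 7, H 1, C 2, D 2, F 2, E 1 (total 15).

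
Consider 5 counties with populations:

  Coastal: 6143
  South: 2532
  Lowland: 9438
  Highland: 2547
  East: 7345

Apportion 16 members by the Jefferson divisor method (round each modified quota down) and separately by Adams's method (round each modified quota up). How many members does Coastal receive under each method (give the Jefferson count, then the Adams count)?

Jefferson: Coastal 4, South 1, Lowland 6, Highland 1, East 4.
Adams: Coastal 3, South 2, Lowland 5, Highland 2, East 4.
Coastal gets 4 under Jefferson and 3 under Adams.

4 and 3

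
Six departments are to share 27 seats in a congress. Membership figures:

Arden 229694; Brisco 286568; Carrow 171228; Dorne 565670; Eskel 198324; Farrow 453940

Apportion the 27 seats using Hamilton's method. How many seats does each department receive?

Total 1905424; standard divisor 1905424/27 ≈ 70571.259.
Standard quotas: Arden 3.2548, Brisco 4.0607, Carrow 2.4263, Dorne 8.0156, Eskel 2.8103, Farrow 6.4324.
Lower quotas: Arden 3, Brisco 4, Carrow 2, Dorne 8, Eskel 2, Farrow 6 (sum 25, leaving 2 seats).
Remainders in descending order: Eskel 0.8103, Farrow 0.4324, Carrow 0.4263, Arden 0.2548, Brisco 0.0607, Dorne 0.0156.
The surplus seats go to Eskel, Farrow.

Arden=3, Brisco=4, Carrow=2, Dorne=8, Eskel=3, Farrow=7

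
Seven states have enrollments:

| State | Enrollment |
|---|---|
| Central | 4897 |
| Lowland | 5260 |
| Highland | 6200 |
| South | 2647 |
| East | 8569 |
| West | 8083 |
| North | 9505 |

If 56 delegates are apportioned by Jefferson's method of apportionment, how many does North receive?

Standard divisor 45161/56 ≈ 806.446; standard quotas: Central 6.072, Lowland 6.522, Highland 7.688, South 3.282, East 10.626, West 10.023, North 11.786.
Rounding down gives 6, 6, 7, 3, 10, 10, 11 = 53 seats, so the divisor must be adjusted.
With modified divisor 760: modified quotas Central 6.443, Lowland 6.921, Highland 8.158, South 3.483, East 11.275, West 10.636, North 12.507.
Rounding down: Central 6, Lowland 6, Highland 8, South 3, East 11, West 10, North 12 (total 56).
North receives 12.

12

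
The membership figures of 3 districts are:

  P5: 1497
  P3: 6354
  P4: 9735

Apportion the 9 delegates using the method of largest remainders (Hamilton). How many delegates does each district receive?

P5 1, P3 3, P4 5

Standard divisor: 17586 ÷ 9 = 1954.
Standard quotas: P5 0.7661, P3 3.2518, P4 4.9821.
Lower quotas: P5 0, P3 3, P4 4 (sum 7, leaving 2 seats).
Remainders in descending order: P4 0.9821, P5 0.7661, P3 0.2518.
The surplus seats go to P4, P5.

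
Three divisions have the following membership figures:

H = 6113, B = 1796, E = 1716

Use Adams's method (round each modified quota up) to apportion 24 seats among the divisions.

Standard divisor 9625/24 ≈ 401.042; standard quotas: H 15.243, B 4.478, E 4.279.
Rounding up gives 16, 5, 5 = 26 seats, so the divisor must be adjusted.
With modified divisor 433: modified quotas H 14.118, B 4.148, E 3.963.
Rounding up: H 15, B 5, E 4 (total 24).

H=15; B=5; E=4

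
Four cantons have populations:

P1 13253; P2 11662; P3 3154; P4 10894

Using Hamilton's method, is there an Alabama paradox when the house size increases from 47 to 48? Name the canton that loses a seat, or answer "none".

none

At 47 seats: P1 16, P2 14, P3 4, P4 13.
At 48 seats: P1 16, P2 14, P3 4, P4 14.
No canton's allocation decreased.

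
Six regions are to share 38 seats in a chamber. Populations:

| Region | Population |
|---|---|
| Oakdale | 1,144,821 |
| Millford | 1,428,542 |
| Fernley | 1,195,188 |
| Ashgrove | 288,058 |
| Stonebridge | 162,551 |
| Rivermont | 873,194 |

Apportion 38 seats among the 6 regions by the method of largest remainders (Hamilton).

Oakdale 9, Millford 11, Fernley 9, Ashgrove 2, Stonebridge 1, Rivermont 6

Standard divisor: 5092354 ÷ 38 ≈ 134009.316.
Standard quotas: Oakdale 8.5428, Millford 10.6600, Fernley 8.9187, Ashgrove 2.1495, Stonebridge 1.2130, Rivermont 6.5159.
Lower quotas: Oakdale 8, Millford 10, Fernley 8, Ashgrove 2, Stonebridge 1, Rivermont 6 (sum 35, leaving 3 seats).
Remainders in descending order: Fernley 0.9187, Millford 0.6600, Oakdale 0.5428, Rivermont 0.5159, Stonebridge 0.2130, Ashgrove 0.1495.
The surplus seats go to Fernley, Millford, Oakdale.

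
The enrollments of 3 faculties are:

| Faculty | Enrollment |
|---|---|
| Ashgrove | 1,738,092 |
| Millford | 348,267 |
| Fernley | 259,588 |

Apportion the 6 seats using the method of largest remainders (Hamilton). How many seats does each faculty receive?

The standard divisor is 2345947/6 ≈ 390991.167.
Standard quotas: Ashgrove 4.4453, Millford 0.8907, Fernley 0.6639.
Lower quotas: Ashgrove 4, Millford 0, Fernley 0 (sum 4, leaving 2 seats).
Remainders in descending order: Millford 0.8907, Fernley 0.6639, Ashgrove 0.4453.
Largest remainders: Millford, Fernley receive the extra seats.

Ashgrove 4, Millford 1, Fernley 1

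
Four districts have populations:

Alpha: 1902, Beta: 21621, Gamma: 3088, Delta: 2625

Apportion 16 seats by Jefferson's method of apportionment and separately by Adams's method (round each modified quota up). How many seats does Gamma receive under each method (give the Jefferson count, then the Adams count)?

1 and 2

Jefferson: Alpha 1, Beta 13, Gamma 1, Delta 1.
Adams: Alpha 1, Beta 11, Gamma 2, Delta 2.
Gamma gets 1 under Jefferson and 2 under Adams.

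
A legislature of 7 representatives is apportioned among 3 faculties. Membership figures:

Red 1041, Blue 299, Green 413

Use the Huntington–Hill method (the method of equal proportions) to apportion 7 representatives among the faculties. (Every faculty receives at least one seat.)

With divisor 262: modified quotas Red 3.973, Blue 1.141, Green 1.576.
Geometric-mean thresholds: Red √(3·4)=3.464, Blue √(1·2)=1.414, Green √(1·2)=1.414.
Each quota rounded against its threshold gives Red 4, Blue 1, Green 2 (total 7).

Red=4; Blue=1; Green=2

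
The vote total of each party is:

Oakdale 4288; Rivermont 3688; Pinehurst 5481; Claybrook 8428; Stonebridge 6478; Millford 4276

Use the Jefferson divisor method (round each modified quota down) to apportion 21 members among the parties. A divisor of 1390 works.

Oakdale 3, Rivermont 2, Pinehurst 3, Claybrook 6, Stonebridge 4, Millford 3

With modified divisor 1390: modified quotas Oakdale 3.085, Rivermont 2.653, Pinehurst 3.943, Claybrook 6.063, Stonebridge 4.660, Millford 3.076.
Rounding down: Oakdale 3, Rivermont 2, Pinehurst 3, Claybrook 6, Stonebridge 4, Millford 3 (total 21).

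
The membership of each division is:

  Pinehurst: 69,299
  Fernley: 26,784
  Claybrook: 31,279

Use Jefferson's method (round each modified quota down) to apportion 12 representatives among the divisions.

Standard divisor 127362/12 ≈ 10613.5; standard quotas: Pinehurst 6.529, Fernley 2.524, Claybrook 2.947.
Rounding down gives 6, 2, 2 = 10 seats, so the divisor must be adjusted.
With modified divisor 9400: modified quotas Pinehurst 7.372, Fernley 2.849, Claybrook 3.328.
Rounding down: Pinehurst 7, Fernley 2, Claybrook 3 (total 12).

Pinehurst 7; Fernley 2; Claybrook 3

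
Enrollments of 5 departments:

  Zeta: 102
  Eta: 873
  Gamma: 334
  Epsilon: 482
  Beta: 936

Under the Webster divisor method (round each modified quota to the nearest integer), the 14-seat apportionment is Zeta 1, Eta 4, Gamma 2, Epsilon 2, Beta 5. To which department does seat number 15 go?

Priority for the next seat is population ÷ (current seats + 0.5).
Priorities: Zeta 68.000, Eta 194.000, Gamma 133.600, Epsilon 192.800, Beta 170.182.
Highest priority: Eta.

Eta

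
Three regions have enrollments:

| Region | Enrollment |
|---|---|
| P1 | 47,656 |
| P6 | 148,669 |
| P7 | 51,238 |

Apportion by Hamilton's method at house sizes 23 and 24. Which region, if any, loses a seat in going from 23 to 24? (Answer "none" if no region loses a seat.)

At 23 seats: P1 4, P6 14, P7 5.
At 24 seats: P1 5, P6 14, P7 5.
No region's allocation decreased.

none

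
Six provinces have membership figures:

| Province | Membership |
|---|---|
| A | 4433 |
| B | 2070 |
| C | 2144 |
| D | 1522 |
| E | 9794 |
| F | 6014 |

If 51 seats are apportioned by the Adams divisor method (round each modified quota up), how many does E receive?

Standard divisor 25977/51 ≈ 509.353; standard quotas: A 8.703, B 4.064, C 4.209, D 2.988, E 19.228, F 11.807.
Rounding up gives 9, 5, 5, 3, 20, 12 = 54 seats, so the divisor must be adjusted.
With modified divisor 540: modified quotas A 8.209, B 3.833, C 3.970, D 2.819, E 18.137, F 11.137.
Rounding up: A 9, B 4, C 4, D 3, E 19, F 12 (total 51).
E receives 19.

19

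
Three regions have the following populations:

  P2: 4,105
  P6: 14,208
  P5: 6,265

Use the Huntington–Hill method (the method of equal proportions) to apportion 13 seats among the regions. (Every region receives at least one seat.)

With divisor 1854: modified quotas P2 2.214, P6 7.663, P5 3.379.
Geometric-mean thresholds: P2 √(2·3)=2.449, P6 √(7·8)=7.483, P5 √(3·4)=3.464.
Each quota rounded against its threshold gives P2 2, P6 8, P5 3 (total 13).

P2: 2, P6: 8, P5: 3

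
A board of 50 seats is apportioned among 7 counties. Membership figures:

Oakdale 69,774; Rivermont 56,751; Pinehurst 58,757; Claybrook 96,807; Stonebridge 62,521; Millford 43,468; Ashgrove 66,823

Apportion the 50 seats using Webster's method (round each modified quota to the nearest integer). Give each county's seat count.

Standard divisor 454901/50 ≈ 9098.02; standard quotas: Oakdale 7.669, Rivermont 6.238, Pinehurst 6.458, Claybrook 10.640, Stonebridge 6.872, Millford 4.778, Ashgrove 7.345.
Rounding to the nearest integer gives Oakdale 8, Rivermont 6, Pinehurst 6, Claybrook 11, Stonebridge 7, Millford 5, Ashgrove 7 — total 50, matching the house size, so no adjustment is needed.

Oakdale: 8, Rivermont: 6, Pinehurst: 6, Claybrook: 11, Stonebridge: 7, Millford: 5, Ashgrove: 7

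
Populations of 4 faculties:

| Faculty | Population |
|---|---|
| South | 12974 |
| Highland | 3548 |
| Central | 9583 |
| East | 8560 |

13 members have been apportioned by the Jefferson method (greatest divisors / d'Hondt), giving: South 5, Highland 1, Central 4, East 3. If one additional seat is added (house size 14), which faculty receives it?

Priority for the next seat is population ÷ (current seats + 1).
Priorities: South 2162.333, Highland 1774.000, Central 1916.600, East 2140.000.
Highest priority: South.

South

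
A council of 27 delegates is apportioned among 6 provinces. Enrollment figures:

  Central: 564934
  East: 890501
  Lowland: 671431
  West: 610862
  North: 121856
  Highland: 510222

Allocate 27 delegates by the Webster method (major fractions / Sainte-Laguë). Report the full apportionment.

Standard divisor 3369806/27 ≈ 124807.63; standard quotas: Central 4.526, East 7.135, Lowland 5.380, West 4.894, North 0.976, Highland 4.088.
Rounding to the nearest integer gives Central 5, East 7, Lowland 5, West 5, North 1, Highland 4 — total 27, matching the house size, so no adjustment is needed.

Central 5; East 7; Lowland 5; West 5; North 1; Highland 4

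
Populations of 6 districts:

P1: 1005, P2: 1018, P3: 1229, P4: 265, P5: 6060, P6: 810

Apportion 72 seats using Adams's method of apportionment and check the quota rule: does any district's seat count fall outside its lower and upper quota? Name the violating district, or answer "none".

P5

Standard quotas: P1 6.966, P2 7.057, P3 8.519, P4 1.837, P5 42.006, P6 5.615.
Adams allocation: P1 7, P2 7, P3 9, P4 2, P5 41, P6 6.
P5 has quota 42.006 (lower 42, upper 43) but receives 41 — outside the quota interval.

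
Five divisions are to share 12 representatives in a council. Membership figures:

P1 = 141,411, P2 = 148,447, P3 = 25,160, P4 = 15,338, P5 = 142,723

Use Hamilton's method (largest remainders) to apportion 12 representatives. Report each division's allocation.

Standard divisor: 473079 ÷ 12 ≈ 39423.25.
Standard quotas: P1 3.5870, P2 3.7655, P3 0.6382, P4 0.3891, P5 3.6203.
Lower quotas: P1 3, P2 3, P3 0, P4 0, P5 3 (sum 9, leaving 3 seats).
Remainders in descending order: P2 0.7655, P3 0.6382, P5 0.6203, P1 0.5870, P4 0.3891.
The surplus seats go to P2, P3, P5.

P1 3, P2 4, P3 1, P4 0, P5 4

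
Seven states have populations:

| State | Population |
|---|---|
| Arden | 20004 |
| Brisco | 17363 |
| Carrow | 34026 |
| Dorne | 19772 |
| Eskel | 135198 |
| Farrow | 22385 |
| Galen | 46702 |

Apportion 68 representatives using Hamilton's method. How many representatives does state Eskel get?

31

Standard divisor: 295450 ÷ 68 ≈ 4344.853.
Standard quotas: Arden 4.6041, Brisco 3.9962, Carrow 7.8313, Dorne 4.5507, Eskel 31.1168, Farrow 5.1521, Galen 10.7488.
Lower quotas: Arden 4, Brisco 3, Carrow 7, Dorne 4, Eskel 31, Farrow 5, Galen 10 (sum 64, leaving 4 seats).
Remainders in descending order: Brisco 0.9962, Carrow 0.8313, Galen 0.7488, Arden 0.6041, Dorne 0.5507, Farrow 0.1521, Eskel 0.1168.
Largest remainders: Brisco, Carrow, Galen, Arden receive the extra seats.
Eskel receives 31.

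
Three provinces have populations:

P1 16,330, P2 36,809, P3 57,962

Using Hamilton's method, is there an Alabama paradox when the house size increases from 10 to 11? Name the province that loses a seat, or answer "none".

At 10 seats: P1 2, P2 3, P3 5.
At 11 seats: P1 1, P2 4, P3 6.
P1 drops from 2 to 1.

P1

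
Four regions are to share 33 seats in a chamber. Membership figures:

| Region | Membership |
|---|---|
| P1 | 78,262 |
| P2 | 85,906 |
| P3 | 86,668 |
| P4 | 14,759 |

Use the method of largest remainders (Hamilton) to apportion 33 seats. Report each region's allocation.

Standard divisor: 265595 ÷ 33 ≈ 8048.333.
Standard quotas: P1 9.7240, P2 10.6738, P3 10.7684, P4 1.8338.
Lower quotas: P1 9, P2 10, P3 10, P4 1 (sum 30, leaving 3 seats).
Remainders in descending order: P4 0.8338, P3 0.7684, P1 0.7240, P2 0.6738.
Largest remainders: P4, P3, P1 receive the extra seats.

P1 10; P2 10; P3 11; P4 2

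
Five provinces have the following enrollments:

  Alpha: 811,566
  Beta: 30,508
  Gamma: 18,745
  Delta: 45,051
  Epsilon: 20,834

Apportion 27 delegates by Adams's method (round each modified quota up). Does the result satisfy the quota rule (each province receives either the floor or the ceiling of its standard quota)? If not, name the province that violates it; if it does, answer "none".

Standard quotas: Alpha 23.645, Beta 0.889, Gamma 0.546, Delta 1.313, Epsilon 0.607.
Adams allocation: Alpha 22, Beta 1, Gamma 1, Delta 2, Epsilon 1.
Alpha has quota 23.645 (lower 23, upper 24) but receives 22 — outside the quota interval.

Alpha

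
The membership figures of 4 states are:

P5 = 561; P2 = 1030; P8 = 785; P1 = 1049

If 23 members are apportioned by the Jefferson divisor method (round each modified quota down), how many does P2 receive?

7

Standard divisor 3425/23 ≈ 148.913; standard quotas: P5 3.767, P2 6.917, P8 5.272, P1 7.044.
Rounding down gives 3, 6, 5, 7 = 21 seats, so the divisor must be adjusted.
With modified divisor 136: modified quotas P5 4.125, P2 7.574, P8 5.772, P1 7.713.
Rounding down: P5 4, P2 7, P8 5, P1 7 (total 23).
P2 receives 7.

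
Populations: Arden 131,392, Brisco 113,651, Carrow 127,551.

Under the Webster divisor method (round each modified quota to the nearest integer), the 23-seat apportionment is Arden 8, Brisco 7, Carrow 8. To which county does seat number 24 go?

Arden

Priority for the next seat is population ÷ (current seats + 0.5).
Priorities: Arden 15457.882, Brisco 15153.467, Carrow 15006.000.
Highest priority: Arden.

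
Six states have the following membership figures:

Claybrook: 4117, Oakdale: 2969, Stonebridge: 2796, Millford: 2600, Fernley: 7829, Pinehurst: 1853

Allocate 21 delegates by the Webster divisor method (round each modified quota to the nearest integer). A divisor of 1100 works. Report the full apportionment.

Claybrook: 4, Oakdale: 3, Stonebridge: 3, Millford: 2, Fernley: 7, Pinehurst: 2

With modified divisor 1100: modified quotas Claybrook 3.743, Oakdale 2.699, Stonebridge 2.542, Millford 2.364, Fernley 7.117, Pinehurst 1.685.
Rounding to the nearest integer: Claybrook 4, Oakdale 3, Stonebridge 3, Millford 2, Fernley 7, Pinehurst 2 (total 21).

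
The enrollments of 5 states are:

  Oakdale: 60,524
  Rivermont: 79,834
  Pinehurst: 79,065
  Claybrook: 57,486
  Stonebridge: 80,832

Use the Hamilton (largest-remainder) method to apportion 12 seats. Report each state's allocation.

Total 357741; standard divisor 357741/12 ≈ 29811.75.
Standard quotas: Oakdale 2.0302, Rivermont 2.6779, Pinehurst 2.6521, Claybrook 1.9283, Stonebridge 2.7114.
Lower quotas: Oakdale 2, Rivermont 2, Pinehurst 2, Claybrook 1, Stonebridge 2 (sum 9, leaving 3 seats).
Remainders in descending order: Claybrook 0.9283, Stonebridge 0.7114, Rivermont 0.6779, Pinehurst 0.6521, Oakdale 0.0302.
The surplus seats go to Claybrook, Stonebridge, Rivermont.

Oakdale 2, Rivermont 3, Pinehurst 2, Claybrook 2, Stonebridge 3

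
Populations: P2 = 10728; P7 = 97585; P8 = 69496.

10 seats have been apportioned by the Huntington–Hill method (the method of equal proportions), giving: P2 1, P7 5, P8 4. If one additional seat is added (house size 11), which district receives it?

P7

Priority for the next seat is population ÷ (√(s·(s+1))).
Priorities: P2 7585.842, P7 17816.502, P8 15539.778.
Highest priority: P7.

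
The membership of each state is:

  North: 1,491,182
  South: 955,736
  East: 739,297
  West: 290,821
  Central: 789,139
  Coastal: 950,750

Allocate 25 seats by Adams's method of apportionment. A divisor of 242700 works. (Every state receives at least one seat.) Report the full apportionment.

North=7, South=4, East=4, West=2, Central=4, Coastal=4

With modified divisor 242700: modified quotas North 6.144, South 3.938, East 3.046, West 1.198, Central 3.251, Coastal 3.917.
Rounding up: North 7, South 4, East 4, West 2, Central 4, Coastal 4 (total 25).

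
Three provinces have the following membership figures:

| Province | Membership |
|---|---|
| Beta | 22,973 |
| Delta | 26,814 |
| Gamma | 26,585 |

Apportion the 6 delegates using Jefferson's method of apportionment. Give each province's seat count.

Standard divisor 76372/6 ≈ 12728.667; standard quotas: Beta 1.805, Delta 2.107, Gamma 2.089.
Rounding down gives 1, 2, 2 = 5 seats, so the divisor must be adjusted.
With modified divisor 10200: modified quotas Beta 2.252, Delta 2.629, Gamma 2.606.
Rounding down: Beta 2, Delta 2, Gamma 2 (total 6).

Beta: 2; Delta: 2; Gamma: 2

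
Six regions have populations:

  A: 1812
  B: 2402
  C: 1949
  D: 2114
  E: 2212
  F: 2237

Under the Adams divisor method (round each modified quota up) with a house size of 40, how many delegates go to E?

Standard divisor 12726/40 ≈ 318.15; standard quotas: A 5.695, B 7.550, C 6.126, D 6.645, E 6.953, F 7.031.
Rounding up gives 6, 8, 7, 7, 7, 8 = 43 seats, so the divisor must be adjusted.
With modified divisor 350: modified quotas A 5.177, B 6.863, C 5.569, D 6.040, E 6.320, F 6.391.
Rounding up: A 6, B 7, C 6, D 7, E 7, F 7 (total 40).
E receives 7.

7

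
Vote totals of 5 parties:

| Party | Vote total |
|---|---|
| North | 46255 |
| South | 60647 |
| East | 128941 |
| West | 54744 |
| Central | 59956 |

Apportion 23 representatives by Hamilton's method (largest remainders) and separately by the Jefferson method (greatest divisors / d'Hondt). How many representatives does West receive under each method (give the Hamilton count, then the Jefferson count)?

4 and 3

Hamilton: North 3, South 4, East 8, West 4, Central 4.
Jefferson: North 3, South 4, East 9, West 3, Central 4.
West gets 4 under Hamilton and 3 under Jefferson.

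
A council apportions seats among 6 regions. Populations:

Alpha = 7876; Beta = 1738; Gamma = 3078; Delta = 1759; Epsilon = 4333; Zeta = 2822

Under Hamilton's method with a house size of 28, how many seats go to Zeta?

The standard divisor is 21606/28 ≈ 771.643.
Standard quotas: Alpha 10.2068, Beta 2.2523, Gamma 3.9889, Delta 2.2796, Epsilon 5.6153, Zeta 3.6571.
Lower quotas: Alpha 10, Beta 2, Gamma 3, Delta 2, Epsilon 5, Zeta 3 (sum 25, leaving 3 seats).
Remainders in descending order: Gamma 0.9889, Zeta 0.6571, Epsilon 0.6153, Delta 0.2796, Beta 0.2523, Alpha 0.2068.
Largest remainders: Gamma, Zeta, Epsilon receive the extra seats.
Zeta receives 4.

4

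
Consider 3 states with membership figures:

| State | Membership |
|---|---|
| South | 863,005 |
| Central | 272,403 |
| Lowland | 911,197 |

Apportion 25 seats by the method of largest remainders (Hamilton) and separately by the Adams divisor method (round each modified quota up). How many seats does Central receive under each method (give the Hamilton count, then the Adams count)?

3 and 4

Hamilton: South 11, Central 3, Lowland 11.
Adams: South 10, Central 4, Lowland 11.
Central gets 3 under Hamilton and 4 under Adams.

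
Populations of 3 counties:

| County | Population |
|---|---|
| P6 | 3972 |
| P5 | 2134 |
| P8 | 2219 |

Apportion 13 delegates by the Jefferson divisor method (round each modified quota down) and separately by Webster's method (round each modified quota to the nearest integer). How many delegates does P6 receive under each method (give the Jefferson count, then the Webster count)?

Jefferson: P6 7, P5 3, P8 3.
Webster: P6 6, P5 3, P8 4.
P6 gets 7 under Jefferson and 6 under Webster.

7 and 6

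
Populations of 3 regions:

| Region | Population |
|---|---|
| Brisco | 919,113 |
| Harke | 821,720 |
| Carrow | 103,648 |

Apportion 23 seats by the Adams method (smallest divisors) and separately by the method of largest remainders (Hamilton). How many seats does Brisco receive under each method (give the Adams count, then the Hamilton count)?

11 and 12

Adams: Brisco 11, Harke 10, Carrow 2.
Hamilton: Brisco 12, Harke 10, Carrow 1.
Brisco gets 11 under Adams and 12 under Hamilton.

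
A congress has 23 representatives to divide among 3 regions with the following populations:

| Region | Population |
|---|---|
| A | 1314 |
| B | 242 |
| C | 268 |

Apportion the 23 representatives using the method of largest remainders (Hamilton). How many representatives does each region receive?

Total 1824; standard divisor 1824/23 ≈ 79.304.
Standard quotas: A 16.569, B 3.052, C 3.379.
Lower quotas: A 16, B 3, C 3 (sum 22, leaving 1 seat).
Remainders in descending order: A 0.569, C 0.379, B 0.052.
Largest remainder: A receives the extra seat.

A 17, B 3, C 3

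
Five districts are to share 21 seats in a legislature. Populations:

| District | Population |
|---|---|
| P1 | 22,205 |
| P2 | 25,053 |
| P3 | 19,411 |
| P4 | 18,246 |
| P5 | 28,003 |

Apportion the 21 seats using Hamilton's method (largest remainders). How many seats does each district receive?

P1 4, P2 5, P3 4, P4 3, P5 5

Standard divisor: 112918 ÷ 21 ≈ 5377.048.
Standard quotas: P1 4.1296, P2 4.6592, P3 3.6100, P4 3.3933, P5 5.2079.
Lower quotas: P1 4, P2 4, P3 3, P4 3, P5 5 (sum 19, leaving 2 seats).
Remainders in descending order: P2 0.6592, P3 0.6100, P4 0.3933, P5 0.2079, P1 0.1296.
The surplus seats go to P2, P3.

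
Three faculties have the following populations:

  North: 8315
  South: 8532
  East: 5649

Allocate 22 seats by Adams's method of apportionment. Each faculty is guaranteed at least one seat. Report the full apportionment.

North 8, South 8, East 6

Standard divisor 22496/22 ≈ 1022.545; standard quotas: North 8.132, South 8.344, East 5.524.
Rounding up gives 9, 9, 6 = 24 seats, so the divisor must be adjusted.
With modified divisor 1100: modified quotas North 7.559, South 7.756, East 5.135.
Rounding up: North 8, South 8, East 6 (total 22).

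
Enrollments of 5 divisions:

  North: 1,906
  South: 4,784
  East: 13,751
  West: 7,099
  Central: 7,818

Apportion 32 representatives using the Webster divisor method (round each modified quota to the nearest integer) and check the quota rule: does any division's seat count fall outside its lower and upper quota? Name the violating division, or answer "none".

none

Standard quotas: North 1.725, South 4.330, East 12.445, West 6.425, Central 7.076.
Webster allocation: North 2, South 4, East 13, West 6, Central 7.
Every allocation lies between the lower and upper quota.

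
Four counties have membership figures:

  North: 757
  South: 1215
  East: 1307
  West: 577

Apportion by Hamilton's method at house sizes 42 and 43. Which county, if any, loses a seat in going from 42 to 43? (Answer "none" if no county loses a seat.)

West

At 42 seats: North 8, South 13, East 14, West 7.
At 43 seats: North 8, South 14, East 15, West 6.
West drops from 7 to 6.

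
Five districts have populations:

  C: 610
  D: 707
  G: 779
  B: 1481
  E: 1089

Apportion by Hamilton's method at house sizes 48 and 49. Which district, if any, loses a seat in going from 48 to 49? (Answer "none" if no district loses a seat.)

C

At 48 seats: C 7, D 7, G 8, B 15, E 11.
At 49 seats: C 6, D 7, G 8, B 16, E 12.
C drops from 7 to 6.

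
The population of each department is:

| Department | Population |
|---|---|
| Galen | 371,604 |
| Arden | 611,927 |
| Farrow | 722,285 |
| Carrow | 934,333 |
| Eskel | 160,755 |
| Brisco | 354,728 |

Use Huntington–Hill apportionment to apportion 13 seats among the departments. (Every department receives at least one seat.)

Galen: 2, Arden: 2, Farrow: 3, Carrow: 4, Eskel: 1, Brisco: 1

With divisor 256797: modified quotas Galen 1.447, Arden 2.383, Farrow 2.813, Carrow 3.638, Eskel 0.626, Brisco 1.381.
Geometric-mean thresholds: Galen √(1·2)=1.414, Arden √(2·3)=2.449, Farrow √(2·3)=2.449, Carrow √(3·4)=3.464, Eskel (min 1), Brisco √(1·2)=1.414.
Each quota rounded against its threshold gives Galen 2, Arden 2, Farrow 3, Carrow 4, Eskel 1, Brisco 1 (total 13).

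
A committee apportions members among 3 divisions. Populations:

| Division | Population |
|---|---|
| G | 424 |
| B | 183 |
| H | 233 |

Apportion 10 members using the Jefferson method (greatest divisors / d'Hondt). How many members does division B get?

2

Standard divisor 840/10 ≈ 84; standard quotas: G 5.048, B 2.179, H 2.774.
Rounding down gives 5, 2, 2 = 9 seats, so the divisor must be adjusted.
With modified divisor 74: modified quotas G 5.730, B 2.473, H 3.149.
Rounding down: G 5, B 2, H 3 (total 10).
B receives 2.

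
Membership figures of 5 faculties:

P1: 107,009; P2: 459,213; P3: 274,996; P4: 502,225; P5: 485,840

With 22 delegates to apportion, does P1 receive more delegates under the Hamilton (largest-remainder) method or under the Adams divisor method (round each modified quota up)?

Hamilton: P1 1, P2 6, P3 3, P4 6, P5 6.
Adams: P1 2, P2 5, P3 3, P4 6, P5 6.
P1 gets 1 under Hamilton and 2 under Adams.

Adams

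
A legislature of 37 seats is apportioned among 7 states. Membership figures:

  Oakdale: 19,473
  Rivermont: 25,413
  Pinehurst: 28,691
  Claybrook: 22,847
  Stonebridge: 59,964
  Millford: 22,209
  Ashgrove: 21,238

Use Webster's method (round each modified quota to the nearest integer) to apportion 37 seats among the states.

Standard divisor 199835/37 ≈ 5400.946; standard quotas: Oakdale 3.605, Rivermont 4.705, Pinehurst 5.312, Claybrook 4.230, Stonebridge 11.102, Millford 4.112, Ashgrove 3.932.
Rounding to the nearest integer gives Oakdale 4, Rivermont 5, Pinehurst 5, Claybrook 4, Stonebridge 11, Millford 4, Ashgrove 4 — total 37, matching the house size, so no adjustment is needed.

Oakdale=4, Rivermont=5, Pinehurst=5, Claybrook=4, Stonebridge=11, Millford=4, Ashgrove=4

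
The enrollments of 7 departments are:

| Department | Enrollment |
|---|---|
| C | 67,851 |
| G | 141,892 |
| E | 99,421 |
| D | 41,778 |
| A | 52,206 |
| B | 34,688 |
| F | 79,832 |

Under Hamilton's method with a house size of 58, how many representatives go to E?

Standard divisor: 517668 ÷ 58 ≈ 8925.31.
Standard quotas: C 7.6021, G 15.8977, E 11.1392, D 4.6808, A 5.8492, B 3.8865, F 8.9445.
Lower quotas: C 7, G 15, E 11, D 4, A 5, B 3, F 8 (sum 53, leaving 5 seats).
Remainders in descending order: F 0.9445, G 0.8977, B 0.8865, A 0.8492, D 0.6808, C 0.6021, E 0.1392.
The surplus seats go to F, G, B, A, D.
E receives 11.

11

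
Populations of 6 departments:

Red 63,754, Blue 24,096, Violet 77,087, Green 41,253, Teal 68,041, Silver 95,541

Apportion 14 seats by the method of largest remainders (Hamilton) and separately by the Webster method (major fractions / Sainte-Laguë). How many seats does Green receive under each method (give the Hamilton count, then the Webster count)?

Hamilton: Red 2, Blue 1, Violet 3, Green 1, Teal 3, Silver 4.
Webster: Red 2, Blue 1, Violet 3, Green 2, Teal 2, Silver 4.
Green gets 1 under Hamilton and 2 under Webster.

1 and 2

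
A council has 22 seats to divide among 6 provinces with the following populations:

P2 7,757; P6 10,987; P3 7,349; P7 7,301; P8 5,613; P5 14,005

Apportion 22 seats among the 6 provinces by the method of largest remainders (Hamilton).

P2 3, P6 5, P3 3, P7 3, P8 2, P5 6

Total 53012; standard divisor 53012/22 ≈ 2409.636.
Standard quotas: P2 3.2192, P6 4.5596, P3 3.0498, P7 3.0299, P8 2.3294, P5 5.8121.
Lower quotas: P2 3, P6 4, P3 3, P7 3, P8 2, P5 5 (sum 20, leaving 2 seats).
Remainders in descending order: P5 0.8121, P6 0.5596, P8 0.3294, P2 0.2192, P3 0.0498, P7 0.0299.
The surplus seats go to P5, P6.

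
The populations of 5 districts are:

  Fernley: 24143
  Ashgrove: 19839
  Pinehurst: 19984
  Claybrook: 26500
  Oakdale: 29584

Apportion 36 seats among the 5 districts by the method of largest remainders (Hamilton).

Fernley: 7; Ashgrove: 6; Pinehurst: 6; Claybrook: 8; Oakdale: 9

Total 120050; standard divisor 120050/36 ≈ 3334.722.
Standard quotas: Fernley 7.2399, Ashgrove 5.9492, Pinehurst 5.9927, Claybrook 7.9467, Oakdale 8.8715.
Lower quotas: Fernley 7, Ashgrove 5, Pinehurst 5, Claybrook 7, Oakdale 8 (sum 32, leaving 4 seats).
Remainders in descending order: Pinehurst 0.9927, Ashgrove 0.9492, Claybrook 0.9467, Oakdale 0.8715, Fernley 0.2399.
The surplus seats go to Pinehurst, Ashgrove, Claybrook, Oakdale.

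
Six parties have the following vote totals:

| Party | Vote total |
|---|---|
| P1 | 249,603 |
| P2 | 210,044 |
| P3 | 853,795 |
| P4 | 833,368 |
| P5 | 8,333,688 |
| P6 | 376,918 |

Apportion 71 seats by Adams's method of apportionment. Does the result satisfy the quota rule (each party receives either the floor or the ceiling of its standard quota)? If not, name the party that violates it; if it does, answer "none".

P5

Standard quotas: P1 1.632, P2 1.374, P3 5.583, P4 5.450, P5 54.497, P6 2.465.
Adams allocation: P1 2, P2 2, P3 6, P4 6, P5 52, P6 3.
P5 has quota 54.497 (lower 54, upper 55) but receives 52 — outside the quota interval.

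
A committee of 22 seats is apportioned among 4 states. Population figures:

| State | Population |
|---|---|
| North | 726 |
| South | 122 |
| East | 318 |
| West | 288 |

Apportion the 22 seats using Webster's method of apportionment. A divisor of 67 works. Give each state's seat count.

With modified divisor 67: modified quotas North 10.836, South 1.821, East 4.746, West 4.299.
Rounding to the nearest integer: North 11, South 2, East 5, West 4 (total 22).

North=11; South=2; East=5; West=4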